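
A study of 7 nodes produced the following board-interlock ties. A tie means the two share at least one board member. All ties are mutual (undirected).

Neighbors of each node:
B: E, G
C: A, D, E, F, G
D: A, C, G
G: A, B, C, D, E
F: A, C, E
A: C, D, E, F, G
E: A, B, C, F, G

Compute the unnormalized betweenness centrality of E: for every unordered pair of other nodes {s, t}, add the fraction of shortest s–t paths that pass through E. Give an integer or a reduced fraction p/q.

Pairs whose geodesics pass through E — F–G: 1/3; F–B: 1; A–B: 1/2; B–C: 1/2.
All other pairs contribute 0.
Summing the contributions gives betweenness(E) = 7/3.

7/3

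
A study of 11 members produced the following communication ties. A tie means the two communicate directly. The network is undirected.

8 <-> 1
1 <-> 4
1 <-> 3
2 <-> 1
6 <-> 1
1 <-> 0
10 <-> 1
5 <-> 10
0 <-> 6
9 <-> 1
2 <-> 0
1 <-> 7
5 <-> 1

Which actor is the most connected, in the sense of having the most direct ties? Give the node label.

1

Degrees — 0:3, 1:10, 2:2, 3:1, 4:1, 5:2, 6:2, 7:1, 8:1, 9:1, 10:2.
The maximum is 10, attained only by 1.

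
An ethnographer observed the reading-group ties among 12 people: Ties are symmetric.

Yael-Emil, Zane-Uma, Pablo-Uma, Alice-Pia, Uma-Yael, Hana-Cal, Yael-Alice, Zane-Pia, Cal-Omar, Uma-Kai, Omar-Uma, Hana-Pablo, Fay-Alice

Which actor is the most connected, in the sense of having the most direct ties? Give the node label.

Uma

Degrees — Alice:3, Cal:2, Emil:1, Fay:1, Hana:2, Kai:1, Omar:2, Pablo:2, Pia:2, Uma:5, Yael:3, Zane:2.
The maximum is 5, attained only by Uma.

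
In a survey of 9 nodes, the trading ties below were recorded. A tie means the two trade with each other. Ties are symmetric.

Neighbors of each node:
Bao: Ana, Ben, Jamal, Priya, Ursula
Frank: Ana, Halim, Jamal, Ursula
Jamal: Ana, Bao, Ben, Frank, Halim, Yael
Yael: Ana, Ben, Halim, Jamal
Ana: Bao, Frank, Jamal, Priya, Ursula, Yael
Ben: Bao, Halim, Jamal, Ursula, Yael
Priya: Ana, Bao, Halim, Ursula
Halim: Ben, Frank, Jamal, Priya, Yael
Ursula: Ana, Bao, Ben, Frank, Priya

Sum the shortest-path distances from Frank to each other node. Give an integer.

Distances from Frank: Ana:1, Bao:2, Ben:2, Halim:1, Jamal:1, Priya:2, Ursula:1, Yael:2.
Sum = 1 + 2 + 2 + 1 + 1 + 2 + 1 + 2 = 12.

12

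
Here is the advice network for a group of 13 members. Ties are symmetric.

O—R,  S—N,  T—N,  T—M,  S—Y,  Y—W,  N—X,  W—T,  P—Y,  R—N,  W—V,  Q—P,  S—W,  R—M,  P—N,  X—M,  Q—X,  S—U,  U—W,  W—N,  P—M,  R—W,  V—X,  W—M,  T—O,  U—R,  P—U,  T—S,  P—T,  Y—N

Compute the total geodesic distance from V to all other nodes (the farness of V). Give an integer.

24

Distances from V: M:2, N:2, O:3, P:3, Q:2, R:2, S:2, T:2, U:2, W:1, X:1, Y:2.
Sum = 2 + 2 + 3 + 3 + 2 + 2 + 2 + 2 + 2 + 1 + 1 + 2 = 24.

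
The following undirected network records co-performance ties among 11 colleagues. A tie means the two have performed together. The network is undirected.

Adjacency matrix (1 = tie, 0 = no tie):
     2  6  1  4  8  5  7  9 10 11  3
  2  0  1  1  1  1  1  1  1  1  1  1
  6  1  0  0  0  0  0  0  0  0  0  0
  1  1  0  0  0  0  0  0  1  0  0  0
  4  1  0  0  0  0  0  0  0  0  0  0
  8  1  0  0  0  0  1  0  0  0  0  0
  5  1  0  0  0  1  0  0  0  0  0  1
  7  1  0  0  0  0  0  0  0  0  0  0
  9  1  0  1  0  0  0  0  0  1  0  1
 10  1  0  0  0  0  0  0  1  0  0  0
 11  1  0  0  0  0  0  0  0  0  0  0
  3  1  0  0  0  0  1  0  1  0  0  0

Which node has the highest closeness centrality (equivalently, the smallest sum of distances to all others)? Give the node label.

2

Farness (sum of distances to all others) for each node — 1:18, 2:10, 3:17, 4:19, 5:17, 6:19, 7:19, 8:18, 9:16, 10:18, 11:19.
The smallest farness is 10, for 2, so 2 has the highest closeness.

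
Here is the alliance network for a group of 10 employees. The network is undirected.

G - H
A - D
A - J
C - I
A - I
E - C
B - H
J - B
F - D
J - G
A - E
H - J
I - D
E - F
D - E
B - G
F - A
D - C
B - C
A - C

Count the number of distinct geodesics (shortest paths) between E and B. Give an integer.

1

The shortest distance is 2, and the only length-2 path is E–C–B. So there is exactly 1 shortest path.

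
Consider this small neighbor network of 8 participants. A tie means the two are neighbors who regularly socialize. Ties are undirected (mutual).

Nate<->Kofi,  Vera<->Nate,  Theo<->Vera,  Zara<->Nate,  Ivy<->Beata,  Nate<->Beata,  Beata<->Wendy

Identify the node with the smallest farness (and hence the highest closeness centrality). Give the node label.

Nate

Farness (sum of distances to all others) for each node — Beata:12, Ivy:18, Kofi:16, Nate:10, Theo:20, Vera:14, Wendy:18, Zara:16.
The smallest farness is 10, for Nate, so Nate has the highest closeness.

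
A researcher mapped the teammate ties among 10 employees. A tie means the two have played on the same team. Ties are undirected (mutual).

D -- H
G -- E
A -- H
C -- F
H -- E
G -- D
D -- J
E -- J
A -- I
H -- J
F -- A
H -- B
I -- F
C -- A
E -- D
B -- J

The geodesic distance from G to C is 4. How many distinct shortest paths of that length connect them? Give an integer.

2

The shortest distance is 4. The length-4 paths are: G–E–H–A–C; G–D–H–A–C.
That gives 2 distinct shortest paths.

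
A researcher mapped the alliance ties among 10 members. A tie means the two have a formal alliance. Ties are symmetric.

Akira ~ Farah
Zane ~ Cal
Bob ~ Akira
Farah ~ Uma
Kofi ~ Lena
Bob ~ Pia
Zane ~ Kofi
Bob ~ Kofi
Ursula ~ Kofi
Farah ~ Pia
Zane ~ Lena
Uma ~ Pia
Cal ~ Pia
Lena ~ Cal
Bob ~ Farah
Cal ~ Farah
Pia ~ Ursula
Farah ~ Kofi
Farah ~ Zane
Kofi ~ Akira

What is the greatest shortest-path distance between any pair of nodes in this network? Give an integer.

3

Eccentricity of each node (its greatest distance to any other): Akira:2, Bob:2, Cal:2, Farah:2, Kofi:2, Lena:3, Pia:2, Uma:3, Ursula:2, Zane:2.
The maximum eccentricity is 3, realized for instance by the pair Uma–Lena via Uma – Farah – Cal – Lena. So the diameter is 3.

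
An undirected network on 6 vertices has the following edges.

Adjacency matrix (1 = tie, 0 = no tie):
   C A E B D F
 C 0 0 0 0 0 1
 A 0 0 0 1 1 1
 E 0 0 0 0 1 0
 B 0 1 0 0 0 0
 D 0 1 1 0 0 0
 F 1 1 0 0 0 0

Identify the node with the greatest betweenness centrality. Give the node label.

Unnormalized betweenness of each node: A:8, B:0, C:0, D:4, E:0, F:4.
A has the largest value, 8, making it the main broker — the node through which the most shortest paths run.

A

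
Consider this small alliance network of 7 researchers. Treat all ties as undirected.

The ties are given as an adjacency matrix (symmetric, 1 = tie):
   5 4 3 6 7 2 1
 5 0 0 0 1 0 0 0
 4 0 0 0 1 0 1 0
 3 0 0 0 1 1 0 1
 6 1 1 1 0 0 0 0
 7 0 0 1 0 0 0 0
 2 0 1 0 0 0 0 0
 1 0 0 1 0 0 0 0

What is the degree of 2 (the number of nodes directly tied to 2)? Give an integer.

1

2 is directly tied to 4. That is 1 neighbor, so the degree of 2 is 1.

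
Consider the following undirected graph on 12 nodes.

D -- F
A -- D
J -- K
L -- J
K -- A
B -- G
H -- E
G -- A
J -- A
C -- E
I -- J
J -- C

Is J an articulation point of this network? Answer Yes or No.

Yes

Removing J leaves {I} with no path to {A, B, D, F, G, and K}, so the network splits into 4 components. J is a cut vertex.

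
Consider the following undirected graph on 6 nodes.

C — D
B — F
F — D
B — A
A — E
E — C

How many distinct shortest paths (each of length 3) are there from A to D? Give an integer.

2

The shortest distance is 3. The length-3 paths are: A–E–C–D; A–B–F–D.
That gives 2 distinct shortest paths.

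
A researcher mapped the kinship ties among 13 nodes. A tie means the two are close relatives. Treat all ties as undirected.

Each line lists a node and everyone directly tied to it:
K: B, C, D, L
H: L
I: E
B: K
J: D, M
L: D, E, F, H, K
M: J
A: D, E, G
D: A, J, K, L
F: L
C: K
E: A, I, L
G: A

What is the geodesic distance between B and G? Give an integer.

One shortest route is B – K – D – A – G, which uses 4 edges, and at distance 3 from B we only reach {A, E, F, H, J}, which does not include G. So d(B,G) = 4.

4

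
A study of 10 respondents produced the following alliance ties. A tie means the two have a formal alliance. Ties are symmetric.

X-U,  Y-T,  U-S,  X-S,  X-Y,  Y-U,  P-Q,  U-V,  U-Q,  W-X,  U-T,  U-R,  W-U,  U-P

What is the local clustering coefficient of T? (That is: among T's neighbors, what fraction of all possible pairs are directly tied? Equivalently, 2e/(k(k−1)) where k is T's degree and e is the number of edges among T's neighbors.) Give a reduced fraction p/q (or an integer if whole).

T's neighbors: U and Y (k = 2).
Possible neighbor pairs: C(2,2) = 1. Edges among them: U–Y → e = 1.
Clustering(T) = 1/1.

1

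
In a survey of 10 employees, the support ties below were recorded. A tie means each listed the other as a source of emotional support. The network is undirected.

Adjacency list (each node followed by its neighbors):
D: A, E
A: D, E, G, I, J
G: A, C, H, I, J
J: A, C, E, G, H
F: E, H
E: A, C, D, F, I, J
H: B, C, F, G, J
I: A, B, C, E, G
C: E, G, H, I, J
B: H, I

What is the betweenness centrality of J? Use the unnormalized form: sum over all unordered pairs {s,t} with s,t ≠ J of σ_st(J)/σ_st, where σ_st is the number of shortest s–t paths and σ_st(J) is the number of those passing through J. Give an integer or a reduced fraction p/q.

Pairs whose geodesics pass through J — H–E: 1/3; H–A: 1/2; H–D: 2/5; G–E: 1/4; C–A: 1/4.
All other pairs contribute 0.
Summing the contributions gives betweenness(J) = 26/15.

26/15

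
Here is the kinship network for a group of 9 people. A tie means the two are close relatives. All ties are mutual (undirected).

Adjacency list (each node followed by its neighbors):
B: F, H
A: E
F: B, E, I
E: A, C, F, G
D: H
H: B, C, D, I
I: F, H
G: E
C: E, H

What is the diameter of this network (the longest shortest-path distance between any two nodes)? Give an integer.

Eccentricity of each node (its greatest distance to any other): A:4, B:3, C:2, D:4, E:3, F:3, G:4, H:3, I:3.
The maximum eccentricity is 4, realized for instance by the pair D–G via D – H – C – E – G. So the diameter is 4.

4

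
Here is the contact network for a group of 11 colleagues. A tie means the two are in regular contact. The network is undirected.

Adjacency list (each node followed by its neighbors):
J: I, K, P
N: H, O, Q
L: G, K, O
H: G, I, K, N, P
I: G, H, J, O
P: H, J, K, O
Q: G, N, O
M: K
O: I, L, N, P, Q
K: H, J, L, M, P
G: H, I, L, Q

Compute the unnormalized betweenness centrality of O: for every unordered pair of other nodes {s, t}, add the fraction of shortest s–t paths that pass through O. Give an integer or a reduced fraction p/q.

Pairs whose geodesics pass through O — J–Q: 2/3; J–N: 2/5; Q–L: 1/2; Q–P: 1; Q–K: 2/5; Q–I: 1/2; Q–M: 2/5; L–N: 1; L–P: 1/2; L–I: 1/2; N–P: 1/2; N–I: 1/2; P–I: 1/3.
All other pairs contribute 0.
Summing the contributions gives betweenness(O) = 36/5.

36/5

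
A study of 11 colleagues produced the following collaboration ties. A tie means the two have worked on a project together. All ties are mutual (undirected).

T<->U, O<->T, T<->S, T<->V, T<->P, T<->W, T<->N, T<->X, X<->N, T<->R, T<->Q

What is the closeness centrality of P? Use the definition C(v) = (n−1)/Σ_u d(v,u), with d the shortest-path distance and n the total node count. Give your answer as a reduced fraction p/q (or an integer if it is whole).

Distances from P: N:2, O:2, Q:2, R:2, S:2, T:1, U:2, V:2, W:2, X:2. Sum = 19.
n = 11, so closeness = 10/19.

10/19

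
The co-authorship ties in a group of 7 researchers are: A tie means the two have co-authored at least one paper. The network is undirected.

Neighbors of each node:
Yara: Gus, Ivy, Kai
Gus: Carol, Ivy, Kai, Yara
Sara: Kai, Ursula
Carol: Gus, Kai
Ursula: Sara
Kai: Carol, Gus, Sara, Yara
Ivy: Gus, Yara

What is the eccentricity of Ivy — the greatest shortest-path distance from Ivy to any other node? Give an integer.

4

Distances from Ivy: Carol:2, Gus:1, Kai:2, Sara:3, Ursula:4, Yara:1.
The largest is 4 (to Ursula), so the eccentricity of Ivy is 4.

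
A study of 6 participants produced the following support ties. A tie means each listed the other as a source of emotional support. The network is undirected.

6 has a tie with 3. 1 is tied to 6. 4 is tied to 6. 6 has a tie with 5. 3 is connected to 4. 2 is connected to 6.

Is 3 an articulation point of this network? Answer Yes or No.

Even without 3, every remaining node can still reach every other (the residual graph is connected), so 3 is not a cut vertex.

No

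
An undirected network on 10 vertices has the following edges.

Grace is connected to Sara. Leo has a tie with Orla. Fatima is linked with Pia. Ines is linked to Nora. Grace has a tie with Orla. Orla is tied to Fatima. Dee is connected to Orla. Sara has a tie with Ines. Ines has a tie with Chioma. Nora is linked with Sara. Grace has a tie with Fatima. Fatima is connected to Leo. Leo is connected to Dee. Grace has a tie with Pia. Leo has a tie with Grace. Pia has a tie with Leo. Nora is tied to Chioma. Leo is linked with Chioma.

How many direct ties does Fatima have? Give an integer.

Fatima is directly tied to Grace, Leo, Orla, and Pia. That is 4 neighbors, so the degree of Fatima is 4.

4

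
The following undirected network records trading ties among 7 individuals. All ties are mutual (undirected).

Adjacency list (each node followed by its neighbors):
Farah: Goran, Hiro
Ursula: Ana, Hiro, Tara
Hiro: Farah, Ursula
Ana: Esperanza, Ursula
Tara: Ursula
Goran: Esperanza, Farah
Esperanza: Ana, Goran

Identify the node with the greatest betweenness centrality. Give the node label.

Unnormalized betweenness of each node: Ana:7/2, Esperanza:5/2, Farah:5/2, Goran:2, Hiro:7/2, Tara:0, Ursula:7.
Ursula has the largest value, 7, making it the main broker — the node through which the most shortest paths run.

Ursula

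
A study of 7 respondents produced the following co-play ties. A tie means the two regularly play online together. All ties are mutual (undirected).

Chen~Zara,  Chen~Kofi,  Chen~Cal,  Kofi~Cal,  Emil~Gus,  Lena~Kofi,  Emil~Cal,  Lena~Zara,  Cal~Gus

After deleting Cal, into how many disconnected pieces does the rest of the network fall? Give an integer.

Without Cal, the remaining ties split the others into: {Emil, Gus}; {Chen, Kofi, Lena, Zara}.
That's 2 separate components.

2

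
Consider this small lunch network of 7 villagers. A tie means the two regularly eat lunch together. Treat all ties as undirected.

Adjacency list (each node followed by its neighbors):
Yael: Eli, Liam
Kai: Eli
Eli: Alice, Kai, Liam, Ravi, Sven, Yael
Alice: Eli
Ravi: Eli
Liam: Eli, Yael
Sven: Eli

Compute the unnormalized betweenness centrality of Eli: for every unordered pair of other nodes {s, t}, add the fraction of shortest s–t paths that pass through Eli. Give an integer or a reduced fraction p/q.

14

Pairs whose geodesics pass through Eli — Alice–Ravi: 1; Alice–Sven: 1; Alice–Liam: 1; Alice–Kai: 1; Alice–Yael: 1; Ravi–Sven: 1; Ravi–Liam: 1; Ravi–Kai: 1; Ravi–Yael: 1; Sven–Liam: 1; Sven–Kai: 1; Sven–Yael: 1; Liam–Kai: 1; Kai–Yael: 1.
All other pairs contribute 0.
Summing the contributions gives betweenness(Eli) = 14.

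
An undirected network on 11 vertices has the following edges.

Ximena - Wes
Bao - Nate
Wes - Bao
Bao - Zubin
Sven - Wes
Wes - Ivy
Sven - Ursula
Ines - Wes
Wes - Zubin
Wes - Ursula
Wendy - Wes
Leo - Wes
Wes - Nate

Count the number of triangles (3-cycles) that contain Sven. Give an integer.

Sven's neighbors: Ursula and Wes.
Neighbor pairs that are themselves tied: Sven–Ursula–Wes. Each forms one triangle with Sven, for 1 in total.

1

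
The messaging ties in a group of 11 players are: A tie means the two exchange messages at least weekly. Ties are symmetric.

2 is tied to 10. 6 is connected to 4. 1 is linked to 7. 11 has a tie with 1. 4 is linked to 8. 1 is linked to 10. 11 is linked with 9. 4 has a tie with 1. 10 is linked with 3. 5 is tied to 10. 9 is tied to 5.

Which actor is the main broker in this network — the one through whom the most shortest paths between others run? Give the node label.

1

Unnormalized betweenness of each node: 1:30, 2:0, 3:0, 4:17, 5:3, 6:0, 7:0, 8:0, 9:1, 10:22, 11:5.
1 has the largest value, 30, making it the main broker — the node through which the most shortest paths run.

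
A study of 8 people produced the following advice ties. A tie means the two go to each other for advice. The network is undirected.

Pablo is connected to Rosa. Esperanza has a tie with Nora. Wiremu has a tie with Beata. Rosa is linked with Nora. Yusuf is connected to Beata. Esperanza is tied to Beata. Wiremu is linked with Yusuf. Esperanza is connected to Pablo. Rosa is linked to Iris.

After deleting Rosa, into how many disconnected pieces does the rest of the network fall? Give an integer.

Without Rosa, the remaining ties split the others into: {Beata, Esperanza, Nora, Pablo, Wiremu, Yusuf}; {Iris}.
That's 2 separate components.

2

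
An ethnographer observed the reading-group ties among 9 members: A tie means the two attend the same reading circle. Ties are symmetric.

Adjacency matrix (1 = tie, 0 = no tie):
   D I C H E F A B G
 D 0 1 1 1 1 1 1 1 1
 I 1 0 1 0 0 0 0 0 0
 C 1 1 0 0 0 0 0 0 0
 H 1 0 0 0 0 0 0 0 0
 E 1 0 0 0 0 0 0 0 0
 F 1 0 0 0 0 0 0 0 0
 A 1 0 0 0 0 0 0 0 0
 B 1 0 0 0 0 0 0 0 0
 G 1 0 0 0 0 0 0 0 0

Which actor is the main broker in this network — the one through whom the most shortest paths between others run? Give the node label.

Unnormalized betweenness of each node: A:0, B:0, C:0, D:27, E:0, F:0, G:0, H:0, I:0.
D has the largest value, 27, making it the main broker — the node through which the most shortest paths run.

D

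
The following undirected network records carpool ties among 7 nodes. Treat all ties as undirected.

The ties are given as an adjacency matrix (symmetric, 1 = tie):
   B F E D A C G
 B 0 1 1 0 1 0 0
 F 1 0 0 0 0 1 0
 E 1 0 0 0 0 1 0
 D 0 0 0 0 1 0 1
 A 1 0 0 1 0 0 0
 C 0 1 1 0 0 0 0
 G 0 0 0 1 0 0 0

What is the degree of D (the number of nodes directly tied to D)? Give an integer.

2

D is directly tied to A and G. That is 2 neighbors, so the degree of D is 2.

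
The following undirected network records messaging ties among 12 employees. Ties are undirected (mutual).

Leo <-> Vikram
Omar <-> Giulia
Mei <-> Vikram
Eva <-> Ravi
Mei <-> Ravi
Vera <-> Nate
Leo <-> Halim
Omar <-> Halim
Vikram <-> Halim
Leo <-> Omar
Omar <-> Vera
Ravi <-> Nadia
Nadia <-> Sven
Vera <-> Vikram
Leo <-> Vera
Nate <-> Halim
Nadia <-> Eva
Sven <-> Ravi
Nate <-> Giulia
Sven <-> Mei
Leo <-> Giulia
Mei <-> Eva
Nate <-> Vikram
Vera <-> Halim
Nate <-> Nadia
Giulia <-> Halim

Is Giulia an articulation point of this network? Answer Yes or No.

Even without Giulia, every remaining node can still reach every other (the residual graph is connected), so Giulia is not a cut vertex.

No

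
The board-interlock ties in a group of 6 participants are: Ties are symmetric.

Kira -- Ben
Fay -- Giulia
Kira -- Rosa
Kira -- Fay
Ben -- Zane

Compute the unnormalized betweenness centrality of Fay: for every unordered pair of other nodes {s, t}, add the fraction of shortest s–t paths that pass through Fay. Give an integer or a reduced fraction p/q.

Pairs whose geodesics pass through Fay — Zane–Giulia: 1; Kira–Giulia: 1; Rosa–Giulia: 1; Ben–Giulia: 1.
All other pairs contribute 0.
Summing the contributions gives betweenness(Fay) = 4.

4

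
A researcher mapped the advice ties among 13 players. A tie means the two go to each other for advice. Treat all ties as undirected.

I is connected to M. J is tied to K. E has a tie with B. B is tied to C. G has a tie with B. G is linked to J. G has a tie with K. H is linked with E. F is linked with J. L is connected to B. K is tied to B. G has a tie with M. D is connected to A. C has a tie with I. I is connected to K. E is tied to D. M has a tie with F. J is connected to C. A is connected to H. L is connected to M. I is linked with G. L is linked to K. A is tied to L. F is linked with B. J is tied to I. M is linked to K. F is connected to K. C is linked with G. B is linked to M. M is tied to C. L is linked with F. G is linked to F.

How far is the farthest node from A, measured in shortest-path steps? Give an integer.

3

Distances from A: B:2, C:3, D:1, E:2, F:2, G:3, H:1, I:3, J:3, K:2, L:1, M:2.
The largest is 3 (to J, I, G, and C), so the eccentricity of A is 3.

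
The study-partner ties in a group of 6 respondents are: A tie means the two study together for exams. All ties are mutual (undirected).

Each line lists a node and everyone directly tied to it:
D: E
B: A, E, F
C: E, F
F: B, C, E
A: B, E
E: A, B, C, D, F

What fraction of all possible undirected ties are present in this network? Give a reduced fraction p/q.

There are 8 edges and 6 nodes, so the maximum possible is C(6,2) = 15.
Density = 8/15.

8/15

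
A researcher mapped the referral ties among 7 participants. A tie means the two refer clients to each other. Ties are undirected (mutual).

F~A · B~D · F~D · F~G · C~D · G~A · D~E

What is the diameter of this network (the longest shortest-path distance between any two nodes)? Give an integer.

3

Eccentricity of each node (its greatest distance to any other): A:3, B:3, C:3, D:2, E:3, F:2, G:3.
The maximum eccentricity is 3, realized for instance by the pair E–A via E – D – F – A. So the diameter is 3.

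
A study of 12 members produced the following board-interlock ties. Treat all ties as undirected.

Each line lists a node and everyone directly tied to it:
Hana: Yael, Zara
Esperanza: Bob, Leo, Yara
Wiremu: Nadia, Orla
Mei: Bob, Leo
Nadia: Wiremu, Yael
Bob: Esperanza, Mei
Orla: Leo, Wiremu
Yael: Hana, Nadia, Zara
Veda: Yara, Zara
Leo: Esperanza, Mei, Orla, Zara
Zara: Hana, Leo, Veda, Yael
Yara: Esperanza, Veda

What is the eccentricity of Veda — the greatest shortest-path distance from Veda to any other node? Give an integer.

Distances from Veda: Bob:3, Esperanza:2, Hana:2, Leo:2, Mei:3, Nadia:3, Orla:3, Wiremu:4, Yael:2, Yara:1, Zara:1.
The largest is 4 (to Wiremu), so the eccentricity of Veda is 4.

4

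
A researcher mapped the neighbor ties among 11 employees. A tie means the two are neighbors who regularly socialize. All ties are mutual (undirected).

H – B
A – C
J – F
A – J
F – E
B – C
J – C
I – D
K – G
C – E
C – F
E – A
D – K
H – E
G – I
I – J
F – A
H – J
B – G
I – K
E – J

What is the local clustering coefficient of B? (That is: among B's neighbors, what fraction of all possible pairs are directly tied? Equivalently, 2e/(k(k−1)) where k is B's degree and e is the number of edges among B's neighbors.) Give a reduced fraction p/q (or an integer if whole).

0

B's neighbors: C, G, and H (k = 3).
Possible neighbor pairs: C(3,2) = 3. Edges among them: none → e = 0.
Clustering(B) = 0/3 = 0.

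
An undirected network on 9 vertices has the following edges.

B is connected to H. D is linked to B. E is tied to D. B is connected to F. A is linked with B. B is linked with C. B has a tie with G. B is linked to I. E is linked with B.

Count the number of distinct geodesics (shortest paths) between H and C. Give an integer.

1

The shortest distance is 2, and the only length-2 path is H–B–C. So there is exactly 1 shortest path.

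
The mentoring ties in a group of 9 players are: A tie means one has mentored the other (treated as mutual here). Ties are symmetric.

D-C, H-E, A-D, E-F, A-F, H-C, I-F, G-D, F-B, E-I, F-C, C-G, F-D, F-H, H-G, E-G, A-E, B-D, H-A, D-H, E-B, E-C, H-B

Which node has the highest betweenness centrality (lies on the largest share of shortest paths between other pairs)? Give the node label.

E

Unnormalized betweenness of each node: A:1/6, B:1/6, C:5/12, D:5/3, E:14/3, F:47/12, G:1/6, H:11/6, I:0.
E has the largest value, 14/3, making it the main broker — the node through which the most shortest paths run.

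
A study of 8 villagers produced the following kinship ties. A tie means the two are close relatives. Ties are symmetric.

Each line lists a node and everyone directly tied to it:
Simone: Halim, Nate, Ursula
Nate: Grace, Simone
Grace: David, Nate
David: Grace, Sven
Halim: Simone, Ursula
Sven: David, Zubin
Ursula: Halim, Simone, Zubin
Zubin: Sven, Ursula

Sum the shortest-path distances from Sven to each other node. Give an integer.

Distances from Sven: David:1, Grace:2, Halim:3, Nate:3, Simone:3, Ursula:2, Zubin:1.
Sum = 1 + 2 + 3 + 3 + 3 + 2 + 1 = 15.

15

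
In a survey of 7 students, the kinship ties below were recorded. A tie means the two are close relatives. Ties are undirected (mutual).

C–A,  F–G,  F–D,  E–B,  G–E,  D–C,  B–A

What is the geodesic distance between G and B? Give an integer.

One shortest route is G – E – B, which uses 2 edges, and G and B are not directly tied, so nothing shorter exists. So d(G,B) = 2.

2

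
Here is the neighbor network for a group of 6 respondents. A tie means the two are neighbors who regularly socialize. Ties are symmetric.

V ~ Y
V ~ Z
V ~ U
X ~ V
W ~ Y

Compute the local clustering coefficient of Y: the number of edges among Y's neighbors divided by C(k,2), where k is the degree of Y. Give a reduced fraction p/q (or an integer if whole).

0

Y's neighbors: V and W (k = 2).
Possible neighbor pairs: C(2,2) = 1. Edges among them: none → e = 0.
Clustering(Y) = 0/1.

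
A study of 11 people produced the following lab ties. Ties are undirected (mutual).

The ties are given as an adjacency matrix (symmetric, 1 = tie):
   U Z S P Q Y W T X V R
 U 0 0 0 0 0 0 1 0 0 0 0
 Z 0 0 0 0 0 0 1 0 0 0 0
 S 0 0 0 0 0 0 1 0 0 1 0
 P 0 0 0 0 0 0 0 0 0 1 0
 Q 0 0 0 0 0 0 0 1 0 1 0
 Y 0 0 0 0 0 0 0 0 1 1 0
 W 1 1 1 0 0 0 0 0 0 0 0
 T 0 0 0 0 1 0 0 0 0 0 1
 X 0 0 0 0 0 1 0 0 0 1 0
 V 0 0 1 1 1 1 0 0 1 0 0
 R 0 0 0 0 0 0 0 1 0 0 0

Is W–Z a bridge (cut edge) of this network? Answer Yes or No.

Without the W–Z edge there is no alternate route between W and Z, so the network disconnects. It is a bridge.

Yes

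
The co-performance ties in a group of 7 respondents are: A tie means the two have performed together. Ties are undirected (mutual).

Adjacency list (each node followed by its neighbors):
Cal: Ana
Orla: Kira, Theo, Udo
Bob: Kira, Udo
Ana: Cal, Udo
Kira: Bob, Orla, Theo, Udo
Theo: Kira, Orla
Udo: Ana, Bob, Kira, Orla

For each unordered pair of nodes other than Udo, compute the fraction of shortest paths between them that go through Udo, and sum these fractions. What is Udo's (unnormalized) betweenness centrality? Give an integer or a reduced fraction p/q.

17/2

Pairs whose geodesics pass through Udo — Ana–Orla: 1; Ana–Kira: 1; Ana–Bob: 1; Ana–Theo: 2/2; Cal–Orla: 1; Cal–Kira: 1; Cal–Bob: 1; Cal–Theo: 2/2; Orla–Bob: 1/2.
All other pairs contribute 0.
Summing the contributions gives betweenness(Udo) = 17/2.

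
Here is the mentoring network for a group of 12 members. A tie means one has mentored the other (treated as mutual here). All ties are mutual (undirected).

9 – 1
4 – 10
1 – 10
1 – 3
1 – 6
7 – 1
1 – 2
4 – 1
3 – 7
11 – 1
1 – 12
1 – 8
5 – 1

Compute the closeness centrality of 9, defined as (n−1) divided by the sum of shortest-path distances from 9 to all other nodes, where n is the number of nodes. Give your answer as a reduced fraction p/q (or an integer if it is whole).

Distances from 9: 1:1, 2:2, 3:2, 4:2, 5:2, 6:2, 7:2, 8:2, 10:2, 11:2, 12:2. Sum = 21.
n = 12, so closeness = 11/21.

11/21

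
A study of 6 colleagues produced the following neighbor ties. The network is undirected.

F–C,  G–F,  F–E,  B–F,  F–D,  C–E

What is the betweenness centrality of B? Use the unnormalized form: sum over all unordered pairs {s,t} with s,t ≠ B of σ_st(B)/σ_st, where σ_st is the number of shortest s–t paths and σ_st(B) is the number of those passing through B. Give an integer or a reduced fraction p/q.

No shortest path between any pair of other nodes passes through B.
Summing the contributions gives betweenness(B) = 0.

0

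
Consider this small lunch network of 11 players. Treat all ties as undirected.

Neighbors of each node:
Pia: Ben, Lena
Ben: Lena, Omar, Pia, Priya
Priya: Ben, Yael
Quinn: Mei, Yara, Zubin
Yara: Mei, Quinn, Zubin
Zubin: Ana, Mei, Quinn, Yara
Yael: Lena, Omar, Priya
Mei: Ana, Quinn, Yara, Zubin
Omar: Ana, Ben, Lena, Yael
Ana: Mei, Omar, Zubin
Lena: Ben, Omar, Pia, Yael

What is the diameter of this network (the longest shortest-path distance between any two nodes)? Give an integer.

5

Eccentricity of each node (its greatest distance to any other): Ana:3, Ben:4, Lena:4, Mei:4, Omar:3, Pia:5, Priya:5, Quinn:5, Yael:4, Yara:5, Zubin:4.
The maximum eccentricity is 5, realized for instance by the pair Quinn–Priya via Quinn – Zubin – Ana – Omar – Yael – Priya. So the diameter is 5.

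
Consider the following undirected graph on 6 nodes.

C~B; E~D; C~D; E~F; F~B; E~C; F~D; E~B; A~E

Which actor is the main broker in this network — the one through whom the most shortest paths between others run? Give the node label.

E

Unnormalized betweenness of each node: A:0, B:1/3, C:1/3, D:1/3, E:14/3, F:1/3.
E has the largest value, 14/3, making it the main broker — the node through which the most shortest paths run.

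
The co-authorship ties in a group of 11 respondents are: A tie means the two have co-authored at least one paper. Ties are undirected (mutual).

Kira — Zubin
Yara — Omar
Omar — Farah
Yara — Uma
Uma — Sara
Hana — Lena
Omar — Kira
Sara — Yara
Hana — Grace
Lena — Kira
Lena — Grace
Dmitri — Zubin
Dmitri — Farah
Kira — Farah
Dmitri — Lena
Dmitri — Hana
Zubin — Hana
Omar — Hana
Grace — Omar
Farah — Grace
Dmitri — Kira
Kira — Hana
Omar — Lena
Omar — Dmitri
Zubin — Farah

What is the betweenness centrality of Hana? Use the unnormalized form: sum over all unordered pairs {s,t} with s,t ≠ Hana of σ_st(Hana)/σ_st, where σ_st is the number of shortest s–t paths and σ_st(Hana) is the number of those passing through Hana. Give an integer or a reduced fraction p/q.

Pairs whose geodesics pass through Hana — Zubin–Lena: 1/3; Zubin–Grace: 1/2; Zubin–Omar: 1/4; Zubin–Uma: 1/4; Zubin–Sara: 1/4; Zubin–Yara: 1/4; Kira–Grace: 1/4; Dmitri–Grace: 1/4.
All other pairs contribute 0.
Summing the contributions gives betweenness(Hana) = 7/3.

7/3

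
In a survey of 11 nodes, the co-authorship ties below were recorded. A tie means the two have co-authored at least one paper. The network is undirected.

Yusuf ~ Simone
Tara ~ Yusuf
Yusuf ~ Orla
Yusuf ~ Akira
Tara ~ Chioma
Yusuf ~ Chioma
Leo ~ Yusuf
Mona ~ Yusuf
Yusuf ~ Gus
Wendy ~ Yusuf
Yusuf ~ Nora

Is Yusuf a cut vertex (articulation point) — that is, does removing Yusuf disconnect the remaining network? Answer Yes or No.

Yes

Removing Yusuf leaves {Orla} with no path to {Gus}, so the network splits into 9 components. Yusuf is a cut vertex.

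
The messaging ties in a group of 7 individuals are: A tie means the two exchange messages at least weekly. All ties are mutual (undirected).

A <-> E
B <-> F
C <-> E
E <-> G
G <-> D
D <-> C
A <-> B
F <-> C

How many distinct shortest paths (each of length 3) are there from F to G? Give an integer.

The shortest distance is 3. The length-3 paths are: F–C–D–G; F–C–E–G.
That gives 2 distinct shortest paths.

2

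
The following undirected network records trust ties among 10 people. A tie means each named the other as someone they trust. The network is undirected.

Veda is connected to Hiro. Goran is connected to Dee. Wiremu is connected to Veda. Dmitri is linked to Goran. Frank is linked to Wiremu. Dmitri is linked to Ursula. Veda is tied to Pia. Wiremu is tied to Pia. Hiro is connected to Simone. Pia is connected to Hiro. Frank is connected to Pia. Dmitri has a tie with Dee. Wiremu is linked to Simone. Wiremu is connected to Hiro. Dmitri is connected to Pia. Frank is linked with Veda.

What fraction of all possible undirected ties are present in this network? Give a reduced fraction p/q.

There are 16 edges and 10 nodes, so the maximum possible is C(10,2) = 45.
Density = 16/45.

16/45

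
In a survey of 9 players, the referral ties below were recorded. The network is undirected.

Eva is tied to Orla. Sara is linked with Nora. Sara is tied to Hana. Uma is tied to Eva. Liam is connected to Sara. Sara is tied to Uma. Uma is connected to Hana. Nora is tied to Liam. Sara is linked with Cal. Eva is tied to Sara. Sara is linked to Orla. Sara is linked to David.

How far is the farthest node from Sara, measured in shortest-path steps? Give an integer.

1

Distances from Sara: Cal:1, David:1, Eva:1, Hana:1, Liam:1, Nora:1, Orla:1, Uma:1.
The largest is 1 (to Liam, Nora, David, Hana, Orla, Cal, Uma, and Eva), so the eccentricity of Sara is 1.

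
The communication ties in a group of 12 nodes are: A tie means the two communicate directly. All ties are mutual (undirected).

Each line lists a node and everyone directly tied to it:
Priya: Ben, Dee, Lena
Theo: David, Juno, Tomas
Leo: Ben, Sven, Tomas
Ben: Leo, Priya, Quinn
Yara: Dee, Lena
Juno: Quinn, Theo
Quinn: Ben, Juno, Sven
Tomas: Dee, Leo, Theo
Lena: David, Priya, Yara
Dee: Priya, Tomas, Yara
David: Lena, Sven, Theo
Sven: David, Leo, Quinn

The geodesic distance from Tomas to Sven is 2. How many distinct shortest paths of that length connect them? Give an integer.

1

The shortest distance is 2, and the only length-2 path is Tomas–Leo–Sven. So there is exactly 1 shortest path.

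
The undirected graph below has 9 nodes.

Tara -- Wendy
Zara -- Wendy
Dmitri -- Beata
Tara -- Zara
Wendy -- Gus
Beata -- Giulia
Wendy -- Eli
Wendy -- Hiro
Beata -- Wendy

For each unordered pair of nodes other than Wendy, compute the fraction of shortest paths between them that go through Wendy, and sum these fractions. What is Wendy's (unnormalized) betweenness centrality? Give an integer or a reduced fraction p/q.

Pairs whose geodesics pass through Wendy — Giulia–Tara: 1; Giulia–Gus: 1; Giulia–Hiro: 1; Giulia–Zara: 1; Giulia–Eli: 1; Tara–Gus: 1; Tara–Hiro: 1; Tara–Dmitri: 1; Tara–Eli: 1; Tara–Beata: 1; Gus–Hiro: 1; Gus–Dmitri: 1; Gus–Zara: 1; Gus–Eli: 1 … (+10 more pairs).
All other pairs contribute 0.
Summing the contributions gives betweenness(Wendy) = 24.

24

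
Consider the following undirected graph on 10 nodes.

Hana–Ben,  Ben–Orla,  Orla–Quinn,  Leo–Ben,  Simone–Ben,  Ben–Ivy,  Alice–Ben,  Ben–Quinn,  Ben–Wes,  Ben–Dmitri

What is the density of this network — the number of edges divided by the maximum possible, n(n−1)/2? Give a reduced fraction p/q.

There are 10 edges and 10 nodes, so the maximum possible is C(10,2) = 45.
Density = 10/45 = 2/9.

2/9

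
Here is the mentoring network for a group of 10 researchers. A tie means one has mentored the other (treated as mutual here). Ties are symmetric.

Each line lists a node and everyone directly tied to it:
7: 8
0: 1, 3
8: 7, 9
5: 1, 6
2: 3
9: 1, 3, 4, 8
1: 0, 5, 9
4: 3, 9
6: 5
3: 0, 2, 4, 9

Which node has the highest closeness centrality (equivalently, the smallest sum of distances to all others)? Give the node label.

Farness (sum of distances to all others) for each node — 0:20, 1:17, 2:26, 3:18, 4:20, 5:23, 6:31, 7:29, 8:21, 9:15.
The smallest farness is 15, for 9, so 9 has the highest closeness.

9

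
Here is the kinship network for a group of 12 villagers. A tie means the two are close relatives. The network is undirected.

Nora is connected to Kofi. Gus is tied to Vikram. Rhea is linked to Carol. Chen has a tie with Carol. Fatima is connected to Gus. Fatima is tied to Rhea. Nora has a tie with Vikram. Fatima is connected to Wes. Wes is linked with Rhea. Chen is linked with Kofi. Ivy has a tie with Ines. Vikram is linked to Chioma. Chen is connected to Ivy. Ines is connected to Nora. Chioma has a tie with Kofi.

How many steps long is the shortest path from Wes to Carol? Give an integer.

One shortest route is Wes – Rhea – Carol, which uses 2 edges, and Wes and Carol are not directly tied, so nothing shorter exists. So d(Wes,Carol) = 2.

2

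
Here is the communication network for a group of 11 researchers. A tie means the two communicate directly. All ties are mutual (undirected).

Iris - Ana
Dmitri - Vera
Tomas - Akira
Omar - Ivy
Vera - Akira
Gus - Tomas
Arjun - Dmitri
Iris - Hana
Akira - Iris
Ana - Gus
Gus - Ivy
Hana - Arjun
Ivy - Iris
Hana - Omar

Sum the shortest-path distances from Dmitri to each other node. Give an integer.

27

Distances from Dmitri: Akira:2, Ana:4, Arjun:1, Gus:4, Hana:2, Iris:3, Ivy:4, Omar:3, Tomas:3, Vera:1.
Sum = 2 + 4 + 1 + 4 + 2 + 3 + 4 + 3 + 3 + 1 = 27.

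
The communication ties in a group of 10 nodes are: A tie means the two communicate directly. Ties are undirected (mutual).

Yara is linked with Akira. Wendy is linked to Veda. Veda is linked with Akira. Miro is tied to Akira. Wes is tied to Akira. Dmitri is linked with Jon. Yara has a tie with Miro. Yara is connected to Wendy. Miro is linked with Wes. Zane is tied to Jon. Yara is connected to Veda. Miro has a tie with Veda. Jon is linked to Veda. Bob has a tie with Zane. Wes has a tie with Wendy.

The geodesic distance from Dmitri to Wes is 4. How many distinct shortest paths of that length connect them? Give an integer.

The shortest distance is 4. The length-4 paths are: Dmitri–Jon–Veda–Akira–Wes; Dmitri–Jon–Veda–Miro–Wes; Dmitri–Jon–Veda–Wendy–Wes.
That gives 3 distinct shortest paths.

3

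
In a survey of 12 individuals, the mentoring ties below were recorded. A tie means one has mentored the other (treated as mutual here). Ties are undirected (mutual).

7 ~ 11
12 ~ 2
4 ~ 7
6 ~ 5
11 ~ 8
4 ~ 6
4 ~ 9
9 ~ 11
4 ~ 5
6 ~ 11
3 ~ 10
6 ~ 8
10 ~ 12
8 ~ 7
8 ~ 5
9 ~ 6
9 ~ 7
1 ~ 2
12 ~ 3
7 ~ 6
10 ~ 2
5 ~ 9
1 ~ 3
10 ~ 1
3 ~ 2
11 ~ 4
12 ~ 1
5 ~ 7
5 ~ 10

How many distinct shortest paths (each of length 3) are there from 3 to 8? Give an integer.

The shortest distance is 3, and the only length-3 path is 3–10–5–8. So there is exactly 1 shortest path.

1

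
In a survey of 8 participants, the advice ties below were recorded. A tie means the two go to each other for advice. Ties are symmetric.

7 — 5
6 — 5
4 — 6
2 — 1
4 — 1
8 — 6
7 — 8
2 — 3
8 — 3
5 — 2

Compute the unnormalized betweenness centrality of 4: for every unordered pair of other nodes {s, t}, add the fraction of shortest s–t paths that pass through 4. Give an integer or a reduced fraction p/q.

Pairs whose geodesics pass through 4 — 6–1: 1; 1–8: 1/2.
All other pairs contribute 0.
Summing the contributions gives betweenness(4) = 3/2.

3/2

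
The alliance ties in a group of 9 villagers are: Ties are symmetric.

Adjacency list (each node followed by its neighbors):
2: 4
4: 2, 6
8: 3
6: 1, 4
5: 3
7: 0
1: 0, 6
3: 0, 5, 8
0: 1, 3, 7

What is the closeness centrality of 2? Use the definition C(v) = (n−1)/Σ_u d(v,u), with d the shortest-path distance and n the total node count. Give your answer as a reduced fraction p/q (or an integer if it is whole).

1/4

Distances from 2: 0:4, 1:3, 3:5, 4:1, 5:6, 6:2, 7:5, 8:6. Sum = 32.
n = 9, so closeness = 8/32 = 1/4.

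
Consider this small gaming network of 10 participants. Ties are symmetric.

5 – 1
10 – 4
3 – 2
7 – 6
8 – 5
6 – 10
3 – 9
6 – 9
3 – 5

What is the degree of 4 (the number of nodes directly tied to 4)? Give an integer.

4 is directly tied to 10. That is 1 neighbor, so the degree of 4 is 1.

1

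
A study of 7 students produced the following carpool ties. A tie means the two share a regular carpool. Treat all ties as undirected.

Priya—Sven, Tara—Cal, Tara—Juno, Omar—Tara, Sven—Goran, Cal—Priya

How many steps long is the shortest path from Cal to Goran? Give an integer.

3

One shortest route is Cal – Priya – Sven – Goran, which uses 3 edges, and at distance 2 from Cal we only reach {Juno, Omar, Sven}, which does not include Goran. So d(Cal,Goran) = 3.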